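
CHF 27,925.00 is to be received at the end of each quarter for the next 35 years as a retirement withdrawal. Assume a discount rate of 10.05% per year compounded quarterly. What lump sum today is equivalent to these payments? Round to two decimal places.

This is an ordinary annuity: 140 payments of CHF 27,925.00 at the end of each quarter.
Periodic rate r = 0.1005/4 per quarter; n is counted in quarters.
PV = PMT × [(1 − (1+r)^−n)/r] = 27,925 × [1 − (1+r)^−140] / r = CHF 1,076,997.35

CHF 1,076,997.35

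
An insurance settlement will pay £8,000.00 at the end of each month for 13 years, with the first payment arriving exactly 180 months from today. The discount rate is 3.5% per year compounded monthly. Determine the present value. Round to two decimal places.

Ordinary annuity of 156 payments, first payment at period 180.
Periodic rate r = 0.035/12 per month; n is counted in months.
The ordinary-annuity PV formula values the stream one period before the first payment (period 179); discount that back 179 periods:
PV₀ = 8,000 × [1 − (1+r)^−156] / r × (1+r)^−179 = £594,627.33

£594,627.33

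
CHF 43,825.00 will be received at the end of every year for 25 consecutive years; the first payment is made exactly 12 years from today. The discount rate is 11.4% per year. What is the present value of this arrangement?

CHF 109,353.43

Ordinary annuity of 25 payments, first payment at period 12.
Periodic rate r = 0.114 per year.
The ordinary-annuity PV formula values the stream one period before the first payment (period 11); discount that back 11 periods:
PV₀ = 43,825 × [1 − (1+r)^−25] / r × (1+r)^−11 = CHF 109,353.43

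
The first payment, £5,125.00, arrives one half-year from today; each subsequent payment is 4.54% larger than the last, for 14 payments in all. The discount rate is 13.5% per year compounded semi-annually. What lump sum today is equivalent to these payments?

Periodic rate r = 0.135/2 per half-year; n is counted in half-years.
Growing ordinary annuity: PV = PMT₁ × [1 − ((1+g)/(1+r))^n] / (r − g) = 5,125 × [1 − ((1+0.0454)/(1+r))^14] / (r − 0.0454) = £58,876.53.

£58,876.53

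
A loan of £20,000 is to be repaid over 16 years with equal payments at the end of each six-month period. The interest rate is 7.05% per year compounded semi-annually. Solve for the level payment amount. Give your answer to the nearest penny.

Level ordinary annuity; solve PV = PMT × [(1 − (1+r)^−n)/r] for PMT.
Periodic rate r = 0.0705/2 per half-year; n is counted in half-years.
With n = 32: PMT = 20,000 / ([(1 − (1+r)^−n)/r]) = £1,052.28

£1,052.28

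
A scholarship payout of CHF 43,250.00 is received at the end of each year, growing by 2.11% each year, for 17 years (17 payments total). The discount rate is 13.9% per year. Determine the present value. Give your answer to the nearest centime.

CHF 309,592.34

Periodic rate r = 0.139 per year.
Growing ordinary annuity: PV = PMT₁ × [1 − ((1+g)/(1+r))^n] / (r − g) = 43,250 × [1 − ((1+0.0211)/(1+r))^17] / (r − 0.0211) = CHF 309,592.34.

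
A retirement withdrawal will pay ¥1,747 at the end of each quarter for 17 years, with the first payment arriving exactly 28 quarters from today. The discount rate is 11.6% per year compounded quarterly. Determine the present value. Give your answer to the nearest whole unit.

Ordinary annuity of 68 payments, first payment at period 28.
Periodic rate r = 0.116/4 per quarter; n is counted in quarters.
The ordinary-annuity PV formula values the stream one period before the first payment (period 27); discount that back 27 periods:
PV₀ = 1,747 × [1 − (1+r)^−68] / r × (1+r)^−27 = ¥23,856

¥23,856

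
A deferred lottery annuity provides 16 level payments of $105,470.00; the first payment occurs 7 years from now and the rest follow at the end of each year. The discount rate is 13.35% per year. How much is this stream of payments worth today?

$322,331.44

Ordinary annuity of 16 payments, first payment at period 7.
Periodic rate r = 0.1335 per year.
The ordinary-annuity PV formula values the stream one period before the first payment (period 6); discount that back 6 periods:
PV₀ = 105,470 × [1 − (1+r)^−16] / r × (1+r)^−6 = $322,331.44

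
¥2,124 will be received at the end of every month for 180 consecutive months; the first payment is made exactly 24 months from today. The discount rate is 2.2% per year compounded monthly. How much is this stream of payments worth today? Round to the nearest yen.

Ordinary annuity of 180 payments, first payment at period 24.
Periodic rate r = 0.022/12 per month; n is counted in months.
The ordinary-annuity PV formula values the stream one period before the first payment (period 23); discount that back 23 periods:
PV₀ = 2,124 × [1 − (1+r)^−180] / r × (1+r)^−23 = ¥311,965

¥311,965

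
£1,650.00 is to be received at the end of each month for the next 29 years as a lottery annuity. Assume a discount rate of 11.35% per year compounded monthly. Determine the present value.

£167,859.01

This is an ordinary annuity: 348 payments of £1,650.00 at the end of each month.
Periodic rate r = 0.1135/12 per month; n is counted in months.
PV = PMT × [(1 − (1+r)^−n)/r] = 1,650 × [1 − (1+r)^−348] / r = £167,859.01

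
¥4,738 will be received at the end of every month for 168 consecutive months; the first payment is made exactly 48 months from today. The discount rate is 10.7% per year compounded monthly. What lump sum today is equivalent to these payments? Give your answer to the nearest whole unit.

Ordinary annuity of 168 payments, first payment at period 48.
Periodic rate r = 0.107/12 per month; n is counted in months.
The ordinary-annuity PV formula values the stream one period before the first payment (period 47); discount that back 47 periods:
PV₀ = 4,738 × [1 − (1+r)^−168] / r × (1+r)^−47 = ¥271,305

¥271,305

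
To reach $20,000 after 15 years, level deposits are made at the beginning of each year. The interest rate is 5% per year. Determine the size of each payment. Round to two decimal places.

$882.71

Level annuity due; solve FV = PMT × [((1+r)^n − 1)/r] × (1+r) for PMT.
Periodic rate r = 0.05 per year.
With n = 15: PMT = 20,000 / ([((1+r)^n − 1)/r] × (1+r)) = $882.71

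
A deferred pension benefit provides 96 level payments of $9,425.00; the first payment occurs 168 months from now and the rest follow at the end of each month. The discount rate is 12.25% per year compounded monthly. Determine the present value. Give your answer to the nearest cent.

$105,453.42

Ordinary annuity of 96 payments, first payment at period 168.
Periodic rate r = 0.1225/12 per month; n is counted in months.
The ordinary-annuity PV formula values the stream one period before the first payment (period 167); discount that back 167 periods:
PV₀ = 9,425 × [1 − (1+r)^−96] / r × (1+r)^−167 = $105,453.42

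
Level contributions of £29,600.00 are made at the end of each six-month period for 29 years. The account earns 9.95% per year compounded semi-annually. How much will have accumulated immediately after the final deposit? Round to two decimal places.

£9,347,164.75

This is an ordinary annuity: 58 deposits of £29,600.00 at the end of each six-month period.
Periodic rate r = 0.0995/2 per half-year; n is counted in half-years.
FV = PMT × [((1+r)^n − 1)/r] = 29,600 × [(1+r)^58 − 1] / r = £9,347,164.75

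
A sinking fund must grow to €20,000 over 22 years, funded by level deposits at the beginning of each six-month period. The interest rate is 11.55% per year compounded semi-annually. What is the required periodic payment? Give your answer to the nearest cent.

€100.86

Level annuity due; solve FV = PMT × [((1+r)^n − 1)/r] × (1+r) for PMT.
Periodic rate r = 0.1155/2 per half-year; n is counted in half-years.
With n = 44: PMT = 20,000 / ([((1+r)^n − 1)/r] × (1+r)) = €100.86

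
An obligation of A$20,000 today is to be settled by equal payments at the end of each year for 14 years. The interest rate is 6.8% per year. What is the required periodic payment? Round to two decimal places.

A$2,259.55

Level ordinary annuity; solve PV = PMT × [(1 − (1+r)^−n)/r] for PMT.
Periodic rate r = 0.068 per year.
With n = 14: PMT = 20,000 / ([(1 − (1+r)^−n)/r]) = A$2,259.55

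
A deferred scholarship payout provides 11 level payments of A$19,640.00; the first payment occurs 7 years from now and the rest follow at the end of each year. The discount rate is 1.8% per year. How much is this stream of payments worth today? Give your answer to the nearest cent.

A$174,683.43

Ordinary annuity of 11 payments, first payment at period 7.
Periodic rate r = 0.018 per year.
The ordinary-annuity PV formula values the stream one period before the first payment (period 6); discount that back 6 periods:
PV₀ = 19,640 × [1 − (1+r)^−11] / r × (1+r)^−6 = A$174,683.43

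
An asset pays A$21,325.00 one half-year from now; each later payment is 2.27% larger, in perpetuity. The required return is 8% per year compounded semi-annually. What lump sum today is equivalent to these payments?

A$1,232,658.96

Periodic rate r = 0.08/2 per half-year.
Growing perpetuity (Gordon): PV = PMT₁ / (r − g) = 21,325 / (r − 0.0227) = A$1,232,658.96.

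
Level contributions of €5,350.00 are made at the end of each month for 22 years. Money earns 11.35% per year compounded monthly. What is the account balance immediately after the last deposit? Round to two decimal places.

€6,224,460.64

This is an ordinary annuity: 264 deposits of €5,350.00 at the end of each month.
Periodic rate r = 0.1135/12 per month; n is counted in months.
FV = PMT × [((1+r)^n − 1)/r] = 5,350 × [(1+r)^264 − 1] / r = €6,224,460.64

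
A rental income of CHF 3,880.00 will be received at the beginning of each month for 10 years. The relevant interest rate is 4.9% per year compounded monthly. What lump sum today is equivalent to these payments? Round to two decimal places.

CHF 369,003.55

This is an annuity due: 120 payments of CHF 3,880.00 at the beginning of each month.
Periodic rate r = 0.049/12 per month; n is counted in months.
PV = PMT × [(1 − (1+r)^−n)/r] × (1+r) = 3,880 × [1 − (1+r)^−120] / r × (1+r) = CHF 369,003.55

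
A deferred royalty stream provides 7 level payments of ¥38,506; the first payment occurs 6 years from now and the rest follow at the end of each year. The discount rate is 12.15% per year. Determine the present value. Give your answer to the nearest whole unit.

Ordinary annuity of 7 payments, first payment at period 6.
Periodic rate r = 0.1215 per year.
The ordinary-annuity PV formula values the stream one period before the first payment (period 5); discount that back 5 periods:
PV₀ = 38,506 × [1 − (1+r)^−7] / r × (1+r)^−5 = ¥98,581

¥98,581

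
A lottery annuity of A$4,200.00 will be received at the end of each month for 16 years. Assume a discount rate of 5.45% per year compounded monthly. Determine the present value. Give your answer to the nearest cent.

A$537,346.55

This is an ordinary annuity: 192 payments of A$4,200.00 at the end of each month.
Periodic rate r = 0.0545/12 per month; n is counted in months.
PV = PMT × [(1 − (1+r)^−n)/r] = 4,200 × [1 − (1+r)^−192] / r = A$537,346.55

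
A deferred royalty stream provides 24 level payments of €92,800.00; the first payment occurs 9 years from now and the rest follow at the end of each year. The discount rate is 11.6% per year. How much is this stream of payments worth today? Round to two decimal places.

€308,619.26

Ordinary annuity of 24 payments, first payment at period 9.
Periodic rate r = 0.116 per year.
The ordinary-annuity PV formula values the stream one period before the first payment (period 8); discount that back 8 periods:
PV₀ = 92,800 × [1 − (1+r)^−24] / r × (1+r)^−8 = €308,619.26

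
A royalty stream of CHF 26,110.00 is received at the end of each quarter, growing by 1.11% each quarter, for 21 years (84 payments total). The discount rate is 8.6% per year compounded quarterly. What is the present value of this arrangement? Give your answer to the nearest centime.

CHF 1,447,766.89

Periodic rate r = 0.086/4 per quarter; n is counted in quarters.
Growing ordinary annuity: PV = PMT₁ × [1 − ((1+g)/(1+r))^n] / (r − g) = 26,110 × [1 − ((1+0.0111)/(1+r))^84] / (r − 0.0111) = CHF 1,447,766.89.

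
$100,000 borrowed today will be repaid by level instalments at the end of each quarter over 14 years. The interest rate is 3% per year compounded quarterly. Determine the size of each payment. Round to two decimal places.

$2,193.48

Level ordinary annuity; solve PV = PMT × [(1 − (1+r)^−n)/r] for PMT.
Periodic rate r = 0.03/4 per quarter; n is counted in quarters.
With n = 56: PMT = 100,000 / ([(1 − (1+r)^−n)/r]) = $2,193.48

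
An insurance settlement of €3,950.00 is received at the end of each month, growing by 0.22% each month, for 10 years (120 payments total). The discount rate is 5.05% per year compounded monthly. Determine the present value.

Periodic rate r = 0.0505/12 per month; n is counted in months.
Growing ordinary annuity: PV = PMT₁ × [1 − ((1+g)/(1+r))^n] / (r − g) = 3,950 × [1 − ((1+0.0022)/(1+r))^120] / (r − 0.0022) = €420,017.72.

€420,017.72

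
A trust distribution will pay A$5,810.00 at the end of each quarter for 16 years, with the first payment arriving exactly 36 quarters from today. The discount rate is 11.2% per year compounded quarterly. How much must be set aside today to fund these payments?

Ordinary annuity of 64 payments, first payment at period 36.
Periodic rate r = 0.112/4 per quarter; n is counted in quarters.
The ordinary-annuity PV formula values the stream one period before the first payment (period 35); discount that back 35 periods:
PV₀ = 5,810 × [1 − (1+r)^−64] / r × (1+r)^−35 = A$65,452.78

A$65,452.78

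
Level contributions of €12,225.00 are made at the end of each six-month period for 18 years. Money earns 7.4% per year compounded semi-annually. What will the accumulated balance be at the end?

€891,626.02

This is an ordinary annuity: 36 deposits of €12,225.00 at the end of each six-month period.
Periodic rate r = 0.074/2 per half-year; n is counted in half-years.
FV = PMT × [((1+r)^n − 1)/r] = 12,225 × [(1+r)^36 − 1] / r = €891,626.02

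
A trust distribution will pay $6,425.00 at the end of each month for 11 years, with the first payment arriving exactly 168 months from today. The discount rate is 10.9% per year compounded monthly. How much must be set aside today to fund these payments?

$108,883.97

Ordinary annuity of 132 payments, first payment at period 168.
Periodic rate r = 0.109/12 per month; n is counted in months.
The ordinary-annuity PV formula values the stream one period before the first payment (period 167); discount that back 167 periods:
PV₀ = 6,425 × [1 − (1+r)^−132] / r × (1+r)^−167 = $108,883.97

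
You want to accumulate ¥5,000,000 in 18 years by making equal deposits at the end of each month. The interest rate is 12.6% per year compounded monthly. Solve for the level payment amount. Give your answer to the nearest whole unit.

¥6,143

Level ordinary annuity; solve FV = PMT × [((1+r)^n − 1)/r] for PMT.
Periodic rate r = 0.126/12 per month; n is counted in months.
With n = 216: PMT = 5,000,000 / ([((1+r)^n − 1)/r]) = ¥6,143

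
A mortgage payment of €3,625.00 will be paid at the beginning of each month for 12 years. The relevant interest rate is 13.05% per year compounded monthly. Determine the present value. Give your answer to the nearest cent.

€265,977.27

This is an annuity due: 144 payments of €3,625.00 at the beginning of each month.
Periodic rate r = 0.1305/12 per month; n is counted in months.
PV = PMT × [(1 − (1+r)^−n)/r] × (1+r) = 3,625 × [1 − (1+r)^−144] / r × (1+r) = €265,977.27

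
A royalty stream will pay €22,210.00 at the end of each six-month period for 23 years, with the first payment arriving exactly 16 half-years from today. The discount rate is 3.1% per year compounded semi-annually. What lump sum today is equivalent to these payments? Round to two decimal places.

€576,960.46

Ordinary annuity of 46 payments, first payment at period 16.
Periodic rate r = 0.031/2 per half-year; n is counted in half-years.
The ordinary-annuity PV formula values the stream one period before the first payment (period 15); discount that back 15 periods:
PV₀ = 22,210 × [1 − (1+r)^−46] / r × (1+r)^−15 = €576,960.46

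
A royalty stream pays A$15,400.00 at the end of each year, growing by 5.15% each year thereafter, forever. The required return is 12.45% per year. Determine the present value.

A$210,958.90

Periodic rate r = 0.1245 per year.
Growing perpetuity (Gordon): PV = PMT₁ / (r − g) = 15,400 / (r − 0.0515) = A$210,958.90.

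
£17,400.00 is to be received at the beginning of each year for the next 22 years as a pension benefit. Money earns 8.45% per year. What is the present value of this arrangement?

£185,830.92

This is an annuity due: 22 payments of £17,400.00 at the beginning of each year.
Periodic rate r = 0.0845 per year.
PV = PMT × [(1 − (1+r)^−n)/r] × (1+r) = 17,400 × [1 − (1+r)^−22] / r × (1+r) = £185,830.92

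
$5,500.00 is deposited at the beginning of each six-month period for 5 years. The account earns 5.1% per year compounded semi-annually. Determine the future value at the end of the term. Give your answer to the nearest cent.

This is an annuity due: 10 deposits of $5,500.00 at the beginning of each six-month period.
Periodic rate r = 0.051/2 per half-year; n is counted in half-years.
FV = PMT × [((1+r)^n − 1)/r] × (1+r) = 5,500 × [(1+r)^10 − 1] / r × (1+r) = $63,335.05

$63,335.05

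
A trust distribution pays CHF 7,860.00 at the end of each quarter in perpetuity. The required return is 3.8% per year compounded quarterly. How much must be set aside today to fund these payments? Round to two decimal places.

CHF 827,368.42

Periodic rate r = 0.038/4 per quarter.
Level perpetuity: PV = PMT / r = 7,860 / (0.038/4) = CHF 827,368.42.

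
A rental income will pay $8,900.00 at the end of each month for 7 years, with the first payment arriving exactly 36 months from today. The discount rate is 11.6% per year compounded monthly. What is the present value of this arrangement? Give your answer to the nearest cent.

Ordinary annuity of 84 payments, first payment at period 36.
Periodic rate r = 0.116/12 per month; n is counted in months.
The ordinary-annuity PV formula values the stream one period before the first payment (period 35); discount that back 35 periods:
PV₀ = 8,900 × [1 − (1+r)^−84] / r × (1+r)^−35 = $364,438.65

$364,438.65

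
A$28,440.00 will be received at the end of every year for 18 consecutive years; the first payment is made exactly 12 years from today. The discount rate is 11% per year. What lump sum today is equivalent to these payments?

A$69,495.83

Ordinary annuity of 18 payments, first payment at period 12.
Periodic rate r = 0.11 per year.
The ordinary-annuity PV formula values the stream one period before the first payment (period 11); discount that back 11 periods:
PV₀ = 28,440 × [1 − (1+r)^−18] / r × (1+r)^−11 = A$69,495.83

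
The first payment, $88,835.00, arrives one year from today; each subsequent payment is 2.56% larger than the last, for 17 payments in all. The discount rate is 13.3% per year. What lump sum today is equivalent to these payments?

Periodic rate r = 0.133 per year.
Growing ordinary annuity: PV = PMT₁ × [1 − ((1+g)/(1+r))^n] / (r − g) = 88,835 × [1 − ((1+0.0256)/(1+r))^17] / (r − 0.0256) = $674,982.56.

$674,982.56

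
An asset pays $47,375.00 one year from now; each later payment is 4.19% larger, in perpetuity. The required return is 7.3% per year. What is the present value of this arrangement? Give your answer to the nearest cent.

Periodic rate r = 0.073 per year.
Growing perpetuity (Gordon): PV = PMT₁ / (r − g) = 47,375 / (r − 0.0419) = $1,523,311.90.

$1,523,311.90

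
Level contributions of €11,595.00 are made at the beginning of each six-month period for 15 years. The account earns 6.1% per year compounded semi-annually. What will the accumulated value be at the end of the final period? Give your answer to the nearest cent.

This is an annuity due: 30 deposits of €11,595.00 at the beginning of each six-month period.
Periodic rate r = 0.061/2 per half-year; n is counted in half-years.
FV = PMT × [((1+r)^n − 1)/r] × (1+r) = 11,595 × [(1+r)^30 − 1] / r × (1+r) = €573,088.83

€573,088.83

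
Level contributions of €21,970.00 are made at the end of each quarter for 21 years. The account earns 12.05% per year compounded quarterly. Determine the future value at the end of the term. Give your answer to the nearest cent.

This is an ordinary annuity: 84 deposits of €21,970.00 at the end of each quarter.
Periodic rate r = 0.1205/4 per quarter; n is counted in quarters.
FV = PMT × [((1+r)^n − 1)/r] = 21,970 × [(1+r)^84 − 1] / r = €8,094,530.30

€8,094,530.30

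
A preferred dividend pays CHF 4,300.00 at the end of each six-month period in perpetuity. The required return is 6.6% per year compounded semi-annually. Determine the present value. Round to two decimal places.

CHF 130,303.03

Periodic rate r = 0.066/2 per half-year.
Level perpetuity: PV = PMT / r = 4,300 / (0.066/2) = CHF 130,303.03.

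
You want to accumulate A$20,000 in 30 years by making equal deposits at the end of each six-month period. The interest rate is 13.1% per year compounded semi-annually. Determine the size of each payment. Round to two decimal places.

A$29.77

Level ordinary annuity; solve FV = PMT × [((1+r)^n − 1)/r] for PMT.
Periodic rate r = 0.131/2 per half-year; n is counted in half-years.
With n = 60: PMT = 20,000 / ([((1+r)^n − 1)/r]) = A$29.77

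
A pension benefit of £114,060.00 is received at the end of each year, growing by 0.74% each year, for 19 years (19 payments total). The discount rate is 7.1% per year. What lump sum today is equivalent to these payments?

£1,232,976.66

Periodic rate r = 0.071 per year.
Growing ordinary annuity: PV = PMT₁ × [1 − ((1+g)/(1+r))^n] / (r − g) = 114,060 × [1 − ((1+0.0074)/(1+r))^19] / (r − 0.0074) = £1,232,976.66.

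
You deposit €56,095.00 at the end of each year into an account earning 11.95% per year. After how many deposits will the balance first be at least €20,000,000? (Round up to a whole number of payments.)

34 payments

Periodic rate r = 0.1195 per year.
Ordinary annuity FV: 20,000,000 = 56,095 × [((1+r)^n − 1)/r].
(1+r)^n = 1 + 20,000,000 × r / 56,095, so n = ln(1 + 20,000,000·r/56,095) / ln(1+r) = 33.44.
Round up to a whole number of payments: n = 34.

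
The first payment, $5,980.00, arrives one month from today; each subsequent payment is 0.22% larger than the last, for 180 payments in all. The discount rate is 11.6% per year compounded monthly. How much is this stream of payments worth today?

Periodic rate r = 0.116/12 per month; n is counted in months.
Growing ordinary annuity: PV = PMT₁ × [1 − ((1+g)/(1+r))^n] / (r − g) = 5,980 × [1 − ((1+0.0022)/(1+r))^180] / (r − 0.0022) = $590,358.59.

$590,358.59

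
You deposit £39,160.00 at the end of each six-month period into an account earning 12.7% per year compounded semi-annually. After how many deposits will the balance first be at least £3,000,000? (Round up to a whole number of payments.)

29 payments

Periodic rate r = 0.127/2 per half-year; n is counted in half-years.
Ordinary annuity FV: 3,000,000 = 39,160 × [((1+r)^n − 1)/r].
(1+r)^n = 1 + 3,000,000 × r / 39,160, so n = ln(1 + 3,000,000·r/39,160) / ln(1+r) = 28.73.
Round up to a whole number of payments: n = 29.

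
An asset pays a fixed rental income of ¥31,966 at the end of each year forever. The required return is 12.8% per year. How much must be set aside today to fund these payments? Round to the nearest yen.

¥249,734

Periodic rate r = 0.128 per year.
Level perpetuity: PV = PMT / r = 31,966 / (0.128) = ¥249,734.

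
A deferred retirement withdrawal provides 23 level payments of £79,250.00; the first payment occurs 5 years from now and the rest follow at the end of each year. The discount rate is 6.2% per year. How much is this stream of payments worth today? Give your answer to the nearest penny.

Ordinary annuity of 23 payments, first payment at period 5.
Periodic rate r = 0.062 per year.
The ordinary-annuity PV formula values the stream one period before the first payment (period 4); discount that back 4 periods:
PV₀ = 79,250 × [1 − (1+r)^−23] / r × (1+r)^−4 = £752,959.02

£752,959.02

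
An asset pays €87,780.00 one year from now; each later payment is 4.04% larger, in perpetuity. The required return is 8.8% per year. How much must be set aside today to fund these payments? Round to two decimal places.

€1,844,117.65

Periodic rate r = 0.088 per year.
Growing perpetuity (Gordon): PV = PMT₁ / (r − g) = 87,780 / (r − 0.0404) = €1,844,117.65.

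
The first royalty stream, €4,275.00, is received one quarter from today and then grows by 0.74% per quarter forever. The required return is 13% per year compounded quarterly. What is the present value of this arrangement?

€170,318.73

Periodic rate r = 0.13/4 per quarter.
Growing perpetuity (Gordon): PV = PMT₁ / (r − g) = 4,275 / (r − 0.0074) = €170,318.73.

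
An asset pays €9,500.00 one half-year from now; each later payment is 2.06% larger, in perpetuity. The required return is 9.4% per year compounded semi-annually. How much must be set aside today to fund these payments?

€359,848.48

Periodic rate r = 0.094/2 per half-year.
Growing perpetuity (Gordon): PV = PMT₁ / (r − g) = 9,500 / (r − 0.0206) = €359,848.48.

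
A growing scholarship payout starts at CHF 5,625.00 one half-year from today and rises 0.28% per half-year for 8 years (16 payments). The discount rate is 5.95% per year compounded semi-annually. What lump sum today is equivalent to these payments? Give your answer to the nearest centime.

CHF 72,172.23

Periodic rate r = 0.0595/2 per half-year; n is counted in half-years.
Growing ordinary annuity: PV = PMT₁ × [1 − ((1+g)/(1+r))^n] / (r − g) = 5,625 × [1 − ((1+0.0028)/(1+r))^16] / (r − 0.0028) = CHF 72,172.23.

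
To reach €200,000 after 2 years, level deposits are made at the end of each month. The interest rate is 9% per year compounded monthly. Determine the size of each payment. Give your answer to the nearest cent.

€7,636.95

Level ordinary annuity; solve FV = PMT × [((1+r)^n − 1)/r] for PMT.
Periodic rate r = 0.09/12 per month; n is counted in months.
With n = 24: PMT = 200,000 / ([((1+r)^n − 1)/r]) = €7,636.95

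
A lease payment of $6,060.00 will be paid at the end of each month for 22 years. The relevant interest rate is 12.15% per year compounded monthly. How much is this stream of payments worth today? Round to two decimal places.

$556,634.73

This is an ordinary annuity: 264 payments of $6,060.00 at the end of each month.
Periodic rate r = 0.1215/12 per month; n is counted in months.
PV = PMT × [(1 − (1+r)^−n)/r] = 6,060 × [1 − (1+r)^−264] / r = $556,634.73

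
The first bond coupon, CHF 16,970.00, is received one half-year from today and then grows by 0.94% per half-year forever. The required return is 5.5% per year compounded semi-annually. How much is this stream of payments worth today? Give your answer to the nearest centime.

CHF 937,569.06

Periodic rate r = 0.055/2 per half-year.
Growing perpetuity (Gordon): PV = PMT₁ / (r − g) = 16,970 / (r − 0.0094) = CHF 937,569.06.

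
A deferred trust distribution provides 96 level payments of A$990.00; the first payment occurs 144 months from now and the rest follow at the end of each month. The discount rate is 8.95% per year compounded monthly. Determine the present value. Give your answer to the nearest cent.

A$23,393.02

Ordinary annuity of 96 payments, first payment at period 144.
Periodic rate r = 0.0895/12 per month; n is counted in months.
The ordinary-annuity PV formula values the stream one period before the first payment (period 143); discount that back 143 periods:
PV₀ = 990 × [1 − (1+r)^−96] / r × (1+r)^−143 = A$23,393.02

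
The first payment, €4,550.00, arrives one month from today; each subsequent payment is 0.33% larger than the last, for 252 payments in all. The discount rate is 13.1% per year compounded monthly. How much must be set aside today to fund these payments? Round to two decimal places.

Periodic rate r = 0.131/12 per month; n is counted in months.
Growing ordinary annuity: PV = PMT₁ × [1 − ((1+g)/(1+r))^n] / (r − g) = 4,550 × [1 − ((1+0.0033)/(1+r))^252] / (r − 0.0033) = €508,547.95.

€508,547.95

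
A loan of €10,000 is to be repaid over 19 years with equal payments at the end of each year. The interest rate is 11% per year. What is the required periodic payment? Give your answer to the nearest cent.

Level ordinary annuity; solve PV = PMT × [(1 − (1+r)^−n)/r] for PMT.
Periodic rate r = 0.11 per year.
With n = 19: PMT = 10,000 / ([(1 − (1+r)^−n)/r]) = €1,275.63

€1,275.63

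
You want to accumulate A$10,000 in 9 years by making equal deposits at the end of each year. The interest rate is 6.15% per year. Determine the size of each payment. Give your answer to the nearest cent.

Level ordinary annuity; solve FV = PMT × [((1+r)^n − 1)/r] for PMT.
Periodic rate r = 0.0615 per year.
With n = 9: PMT = 10,000 / ([((1+r)^n − 1)/r]) = A$864.84

A$864.84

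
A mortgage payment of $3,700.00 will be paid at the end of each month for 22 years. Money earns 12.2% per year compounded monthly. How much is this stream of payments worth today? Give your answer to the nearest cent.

This is an ordinary annuity: 264 payments of $3,700.00 at the end of each month.
Periodic rate r = 0.122/12 per month; n is counted in months.
PV = PMT × [(1 − (1+r)^−n)/r] = 3,700 × [1 − (1+r)^−264] / r = $338,742.45

$338,742.45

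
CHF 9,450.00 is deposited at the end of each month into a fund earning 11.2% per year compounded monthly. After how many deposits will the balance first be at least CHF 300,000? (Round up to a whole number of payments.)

Periodic rate r = 0.112/12 per month; n is counted in months.
Ordinary annuity FV: 300,000 = 9,450 × [((1+r)^n − 1)/r].
(1+r)^n = 1 + 300,000 × r / 9,450, so n = ln(1 + 300,000·r/9,450) / ln(1+r) = 27.93.
Round up to a whole number of payments: n = 28.

28 payments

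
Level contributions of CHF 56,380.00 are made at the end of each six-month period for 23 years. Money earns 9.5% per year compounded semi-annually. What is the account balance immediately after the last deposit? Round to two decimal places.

CHF 8,848,042.01

This is an ordinary annuity: 46 deposits of CHF 56,380.00 at the end of each six-month period.
Periodic rate r = 0.095/2 per half-year; n is counted in half-years.
FV = PMT × [((1+r)^n − 1)/r] = 56,380 × [(1+r)^46 − 1] / r = CHF 8,848,042.01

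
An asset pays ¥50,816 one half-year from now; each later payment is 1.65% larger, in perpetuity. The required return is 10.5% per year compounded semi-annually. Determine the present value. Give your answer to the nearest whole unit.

Periodic rate r = 0.105/2 per half-year.
Growing perpetuity (Gordon): PV = PMT₁ / (r − g) = 50,816 / (r − 0.0165) = ¥1,411,556.

¥1,411,556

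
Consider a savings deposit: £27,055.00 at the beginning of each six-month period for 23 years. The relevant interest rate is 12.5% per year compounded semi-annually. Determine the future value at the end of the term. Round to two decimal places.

This is an annuity due: 46 deposits of £27,055.00 at the beginning of each six-month period.
Periodic rate r = 0.125/2 per half-year; n is counted in half-years.
FV = PMT × [((1+r)^n − 1)/r] × (1+r) = 27,055 × [(1+r)^46 − 1] / r × (1+r) = £7,018,791.32

£7,018,791.32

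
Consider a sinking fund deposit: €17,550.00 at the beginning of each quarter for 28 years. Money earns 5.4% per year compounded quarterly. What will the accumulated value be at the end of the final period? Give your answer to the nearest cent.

This is an annuity due: 112 deposits of €17,550.00 at the beginning of each quarter.
Periodic rate r = 0.054/4 per quarter; n is counted in quarters.
FV = PMT × [((1+r)^n − 1)/r] × (1+r) = 17,550 × [(1+r)^112 − 1] / r × (1+r) = €4,598,440.18

€4,598,440.18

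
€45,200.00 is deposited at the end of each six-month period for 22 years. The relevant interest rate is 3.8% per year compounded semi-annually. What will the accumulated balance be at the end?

This is an ordinary annuity: 44 deposits of €45,200.00 at the end of each six-month period.
Periodic rate r = 0.038/2 per half-year; n is counted in half-years.
FV = PMT × [((1+r)^n − 1)/r] = 45,200 × [(1+r)^44 − 1] / r = €3,066,692.66

€3,066,692.66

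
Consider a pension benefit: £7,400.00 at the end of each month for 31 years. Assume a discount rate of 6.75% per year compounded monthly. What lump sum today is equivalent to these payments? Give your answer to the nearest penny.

£1,152,290.09

This is an ordinary annuity: 372 payments of £7,400.00 at the end of each month.
Periodic rate r = 0.0675/12 per month; n is counted in months.
PV = PMT × [(1 − (1+r)^−n)/r] = 7,400 × [1 − (1+r)^−372] / r = £1,152,290.09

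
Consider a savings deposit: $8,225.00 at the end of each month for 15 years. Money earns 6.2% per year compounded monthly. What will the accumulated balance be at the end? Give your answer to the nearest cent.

This is an ordinary annuity: 180 deposits of $8,225.00 at the end of each month.
Periodic rate r = 0.062/12 per month; n is counted in months.
FV = PMT × [((1+r)^n − 1)/r] = 8,225 × [(1+r)^180 − 1] / r = $2,433,190.88

$2,433,190.88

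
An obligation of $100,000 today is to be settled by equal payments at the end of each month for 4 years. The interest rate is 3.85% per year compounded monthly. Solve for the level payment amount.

Level ordinary annuity; solve PV = PMT × [(1 − (1+r)^−n)/r] for PMT.
Periodic rate r = 0.0385/12 per month; n is counted in months.
With n = 48: PMT = 100,000 / ([(1 − (1+r)^−n)/r]) = $2,251.20

$2,251.20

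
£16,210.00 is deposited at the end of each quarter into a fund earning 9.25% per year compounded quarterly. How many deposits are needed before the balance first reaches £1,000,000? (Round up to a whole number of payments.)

Periodic rate r = 0.0925/4 per quarter; n is counted in quarters.
Ordinary annuity FV: 1,000,000 = 16,210 × [((1+r)^n − 1)/r].
(1+r)^n = 1 + 1,000,000 × r / 16,210, so n = ln(1 + 1,000,000·r/16,210) / ln(1+r) = 38.78.
Round up to a whole number of payments: n = 39.

39 payments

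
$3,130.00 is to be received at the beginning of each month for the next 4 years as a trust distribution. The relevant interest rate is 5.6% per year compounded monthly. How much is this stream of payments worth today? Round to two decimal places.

$134,949.63

This is an annuity due: 48 payments of $3,130.00 at the beginning of each month.
Periodic rate r = 0.056/12 per month; n is counted in months.
PV = PMT × [(1 − (1+r)^−n)/r] × (1+r) = 3,130 × [1 − (1+r)^−48] / r × (1+r) = $134,949.63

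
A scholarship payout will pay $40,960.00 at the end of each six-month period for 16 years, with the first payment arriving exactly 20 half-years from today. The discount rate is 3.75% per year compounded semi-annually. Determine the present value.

Ordinary annuity of 32 payments, first payment at period 20.
Periodic rate r = 0.0375/2 per half-year; n is counted in half-years.
The ordinary-annuity PV formula values the stream one period before the first payment (period 19); discount that back 19 periods:
PV₀ = 40,960 × [1 − (1+r)^−32] / r × (1+r)^−19 = $687,826.21

$687,826.21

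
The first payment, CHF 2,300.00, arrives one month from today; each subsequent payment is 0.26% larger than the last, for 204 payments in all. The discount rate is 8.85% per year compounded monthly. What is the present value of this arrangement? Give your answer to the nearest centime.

Periodic rate r = 0.0885/12 per month; n is counted in months.
Growing ordinary annuity: PV = PMT₁ × [1 − ((1+g)/(1+r))^n] / (r − g) = 2,300 × [1 − ((1+0.0026)/(1+r))^204] / (r − 0.0026) = CHF 298,946.64.

CHF 298,946.64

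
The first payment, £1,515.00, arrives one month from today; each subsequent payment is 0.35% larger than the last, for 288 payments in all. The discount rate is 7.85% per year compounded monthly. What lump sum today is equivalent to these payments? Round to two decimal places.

Periodic rate r = 0.0785/12 per month; n is counted in months.
Growing ordinary annuity: PV = PMT₁ × [1 − ((1+g)/(1+r))^n] / (r − g) = 1,515 × [1 − ((1+0.0035)/(1+r))^288] / (r − 0.0035) = £289,748.58.

£289,748.58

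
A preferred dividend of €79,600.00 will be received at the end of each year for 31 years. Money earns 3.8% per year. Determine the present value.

This is an ordinary annuity: 31 payments of €79,600.00 at the end of each year.
Periodic rate r = 0.038 per year.
PV = PMT × [(1 − (1+r)^−n)/r] = 79,600 × [1 − (1+r)^−31] / r = €1,435,545.47

€1,435,545.47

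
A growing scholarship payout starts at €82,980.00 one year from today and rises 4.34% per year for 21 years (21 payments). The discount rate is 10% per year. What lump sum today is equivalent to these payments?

€982,598.21

Periodic rate r = 0.1 per year.
Growing ordinary annuity: PV = PMT₁ × [1 − ((1+g)/(1+r))^n] / (r − g) = 82,980 × [1 − ((1+0.0434)/(1+r))^21] / (r − 0.0434) = €982,598.21.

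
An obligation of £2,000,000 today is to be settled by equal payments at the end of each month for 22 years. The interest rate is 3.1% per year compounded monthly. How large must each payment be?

£10,459.89

Level ordinary annuity; solve PV = PMT × [(1 − (1+r)^−n)/r] for PMT.
Periodic rate r = 0.031/12 per month; n is counted in months.
With n = 264: PMT = 2,000,000 / ([(1 − (1+r)^−n)/r]) = £10,459.89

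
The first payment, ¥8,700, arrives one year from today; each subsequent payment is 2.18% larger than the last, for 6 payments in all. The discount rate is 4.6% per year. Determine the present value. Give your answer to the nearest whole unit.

Periodic rate r = 0.046 per year.
Growing ordinary annuity: PV = PMT₁ × [1 − ((1+g)/(1+r))^n] / (r − g) = 8,700 × [1 − ((1+0.0218)/(1+r))^6] / (r − 0.0218) = ¥47,105.

¥47,105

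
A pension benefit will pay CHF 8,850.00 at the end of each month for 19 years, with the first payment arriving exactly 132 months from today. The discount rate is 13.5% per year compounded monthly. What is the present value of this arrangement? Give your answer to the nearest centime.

Ordinary annuity of 228 payments, first payment at period 132.
Periodic rate r = 0.135/12 per month; n is counted in months.
The ordinary-annuity PV formula values the stream one period before the first payment (period 131); discount that back 131 periods:
PV₀ = 8,850 × [1 − (1+r)^−228] / r × (1+r)^−131 = CHF 167,509.77

CHF 167,509.77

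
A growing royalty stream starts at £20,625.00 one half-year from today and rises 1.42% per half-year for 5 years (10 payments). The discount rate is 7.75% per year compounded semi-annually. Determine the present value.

Periodic rate r = 0.0775/2 per half-year; n is counted in half-years.
Growing ordinary annuity: PV = PMT₁ × [1 − ((1+g)/(1+r))^n] / (r − g) = 20,625 × [1 − ((1+0.0142)/(1+r))^10] / (r − 0.0142) = £178,716.16.

£178,716.16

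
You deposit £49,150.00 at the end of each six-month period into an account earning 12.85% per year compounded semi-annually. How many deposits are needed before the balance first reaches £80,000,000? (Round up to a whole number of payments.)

Periodic rate r = 0.1285/2 per half-year; n is counted in half-years.
Ordinary annuity FV: 80,000,000 = 49,150 × [((1+r)^n − 1)/r].
(1+r)^n = 1 + 80,000,000 × r / 49,150, so n = ln(1 + 80,000,000·r/49,150) / ln(1+r) = 74.83.
Round up to a whole number of payments: n = 75.

75 payments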